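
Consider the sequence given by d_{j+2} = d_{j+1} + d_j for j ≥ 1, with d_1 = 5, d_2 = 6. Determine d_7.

d_3 = 6 + 5 = 11
d_4 = 11 + 6 = 17
d_5 = 17 + 11 = 28
d_6 = 28 + 17 = 45
d_7 = 45 + 28 = 73

73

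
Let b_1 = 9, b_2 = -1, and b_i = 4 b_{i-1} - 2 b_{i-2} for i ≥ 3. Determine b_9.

-40944

b_3 = 4*(-1) - 2*9 = -22
b_4 = 4*(-22) - 2*(-1) = -86
b_5 = 4*(-86) - 2*(-22) = -300
b_6 = 4*(-300) - 2*(-86) = -1028
b_7 = 4*(-1028) - 2*(-300) = -3512
b_8 = 4*(-3512) - 2*(-1028) = -11992
b_9 = 4*(-11992) - 2*(-3512) = -40944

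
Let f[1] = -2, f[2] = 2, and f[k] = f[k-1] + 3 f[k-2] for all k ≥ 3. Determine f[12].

-1588

f[3] = 2 + 3(-2) = -4
f[4] = (-4) + 3(2) = 2
f[5] = 2 + 3(-4) = -10
f[6] = (-10) + 3(2) = -4
f[7] = (-4) + 3(-10) = -34
f[8] = (-34) + 3(-4) = -46
f[9] = (-46) + 3(-34) = -148
f[10] = (-148) + 3(-46) = -286
f[11] = (-286) + 3(-148) = -730
f[12] = (-730) + 3(-286) = -1588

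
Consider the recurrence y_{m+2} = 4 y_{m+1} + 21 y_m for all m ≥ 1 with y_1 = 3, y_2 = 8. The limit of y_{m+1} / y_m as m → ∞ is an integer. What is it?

7

The characteristic equation is r^2 - 4r - 21 = 0, which factors as (r - 7)(r + 3) = 0.
So the roots are 7 and -3. Since |7| > |-3| and the coefficient of 7^m is non-zero, the ratio tends to 7.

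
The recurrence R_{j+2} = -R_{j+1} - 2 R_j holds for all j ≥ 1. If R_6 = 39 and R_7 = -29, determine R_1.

Rearranging, R_{j-2} = (R_j + R_{j-1}) / -2.
R_5 = (-29 + 39) / -2 = 10/-2 = -5
R_4 = (39 + (-5)) / -2 = 34/-2 = -17
R_3 = (-5 + (-17)) / -2 = -22/-2 = 11
R_2 = (-17 + 11) / -2 = -6/-2 = 3
R_1 = (11 + 3) / -2 = 14/-2 = -7

-7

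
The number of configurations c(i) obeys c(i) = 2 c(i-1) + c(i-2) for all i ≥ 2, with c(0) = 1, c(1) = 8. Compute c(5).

244

c(2) = 2*8 + 1 = 17
c(3) = 2*17 + 8 = 42
c(4) = 2*42 + 17 = 101
c(5) = 2*101 + 42 = 244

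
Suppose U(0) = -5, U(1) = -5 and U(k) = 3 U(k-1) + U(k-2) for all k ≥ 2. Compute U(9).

-84485

U(2) = 3·(-5) + (-5) = -20
U(3) = 3·(-20) + (-5) = -65
U(4) = 3·(-65) + (-20) = -215
U(5) = 3·(-215) + (-65) = -710
U(6) = 3·(-710) + (-215) = -2345
U(7) = 3·(-2345) + (-710) = -7745
U(8) = 3·(-7745) + (-2345) = -25580
U(9) = 3·(-25580) + (-7745) = -84485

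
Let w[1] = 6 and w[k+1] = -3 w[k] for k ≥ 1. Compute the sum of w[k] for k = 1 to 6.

w[2] = -3(6) = -18
w[3] = -3(-18) = 54
w[4] = -3(54) = -162
w[5] = -3(-162) = 486
w[6] = -3(486) = -1458
Sum = 6 + (-18) + 54 + (-162) + 486 + (-1458) = -1092

-1092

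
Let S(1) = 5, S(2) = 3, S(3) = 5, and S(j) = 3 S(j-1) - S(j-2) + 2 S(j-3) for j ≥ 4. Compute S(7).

S(4) = 3*5 - 3 + 2*5 = 22
S(5) = 3*22 - 5 + 2*3 = 67
S(6) = 3*67 - 22 + 2*5 = 189
S(7) = 3*189 - 67 + 2*22 = 544

544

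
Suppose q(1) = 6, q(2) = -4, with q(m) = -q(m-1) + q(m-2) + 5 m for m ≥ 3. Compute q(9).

307

q(3) = -(-4) + 6 + 15 = 25
q(4) = -25 + (-4) + 20 = -9
q(5) = -(-9) + 25 + 25 = 59
q(6) = -59 + (-9) + 30 = -38
q(7) = -(-38) + 59 + 35 = 132
q(8) = -132 + (-38) + 40 = -130
q(9) = -(-130) + 132 + 45 = 307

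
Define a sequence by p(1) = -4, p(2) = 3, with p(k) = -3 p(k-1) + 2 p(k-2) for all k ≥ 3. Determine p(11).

-417845

p(3) = -3(3) + 2(-4) = -17
p(4) = -3(-17) + 2(3) = 57
p(5) = -3(57) + 2(-17) = -205
p(6) = -3(-205) + 2(57) = 729
p(7) = -3(729) + 2(-205) = -2597
p(8) = -3(-2597) + 2(729) = 9249
p(9) = -3(9249) + 2(-2597) = -32941
p(10) = -3(-32941) + 2(9249) = 117321
p(11) = -3(117321) + 2(-32941) = -417845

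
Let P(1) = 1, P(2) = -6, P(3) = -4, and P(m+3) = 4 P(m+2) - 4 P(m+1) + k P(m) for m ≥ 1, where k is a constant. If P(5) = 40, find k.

4

P(4) = 8 + k
P(5) = 48 - 2k
So 48 - 2k = 40, giving k = 4.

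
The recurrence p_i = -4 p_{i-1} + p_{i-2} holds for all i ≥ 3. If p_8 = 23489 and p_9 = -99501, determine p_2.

Rearranging, p_{i-2} = p_i + 4 p_{i-1}.
p_7 = -99501 + 4*23489 = -5545
p_6 = 23489 + 4*(-5545) = 1309
p_5 = -5545 + 4*1309 = -309
p_4 = 1309 + 4*(-309) = 73
p_3 = -309 + 4*73 = -17
p_2 = 73 + 4*(-17) = 5

5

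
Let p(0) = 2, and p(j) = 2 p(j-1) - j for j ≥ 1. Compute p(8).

10

p(1) = 2*2 - 1 = 3
p(2) = 2*3 - 2 = 4
p(3) = 2*4 - 3 = 5
p(4) = 2*5 - 4 = 6
p(5) = 2*6 - 5 = 7
p(6) = 2*7 - 6 = 8
p(7) = 2*8 - 7 = 9
p(8) = 2*9 - 8 = 10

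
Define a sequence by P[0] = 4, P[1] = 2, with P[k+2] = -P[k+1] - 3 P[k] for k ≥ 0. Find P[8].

P[2] = -2 - 3(4) = -14
P[3] = -(-14) - 3(2) = 8
P[4] = -8 - 3(-14) = 34
P[5] = -34 - 3(8) = -58
P[6] = -(-58) - 3(34) = -44
P[7] = -(-44) - 3(-58) = 218
P[8] = -218 - 3(-44) = -86

-86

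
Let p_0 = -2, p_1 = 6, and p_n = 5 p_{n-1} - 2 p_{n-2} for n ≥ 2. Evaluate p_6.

p_2 = 5·6 - 2·(-2) = 34
p_3 = 5·34 - 2·6 = 158
p_4 = 5·158 - 2·34 = 722
p_5 = 5·722 - 2·158 = 3294
p_6 = 5·3294 - 2·722 = 15026

15026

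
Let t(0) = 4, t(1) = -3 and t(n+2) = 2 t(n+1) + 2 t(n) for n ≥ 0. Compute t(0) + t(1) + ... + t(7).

t(2) = 2·(-3) + 2·4 = 2
t(3) = 2·2 + 2·(-3) = -2
t(4) = 2·(-2) + 2·2 = 0
t(5) = 2·0 + 2·(-2) = -4
t(6) = 2·(-4) + 2·0 = -8
t(7) = 2·(-8) + 2·(-4) = -24
Sum = 4 + (-3) + 2 + (-2) + 0 + (-4) + (-8) + (-24) = -35

-35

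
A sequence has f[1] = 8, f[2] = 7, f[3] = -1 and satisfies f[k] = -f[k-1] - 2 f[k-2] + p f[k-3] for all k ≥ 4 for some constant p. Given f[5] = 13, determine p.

2

f[4] = -13 + 8p
f[5] = 15 - p
So 15 - p = 13, giving p = 2.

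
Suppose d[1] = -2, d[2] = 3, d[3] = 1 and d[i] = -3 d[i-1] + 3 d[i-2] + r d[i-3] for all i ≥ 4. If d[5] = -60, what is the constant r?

d[4] = 6 - 2r
d[5] = -15 + 9r
So -15 + 9r = -60, giving r = -5.

-5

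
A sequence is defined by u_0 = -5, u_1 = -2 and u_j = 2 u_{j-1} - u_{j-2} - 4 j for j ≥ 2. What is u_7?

u_2 = 2·(-2) - (-5) - 8 = -7
u_3 = 2·(-7) - (-2) - 12 = -24
u_4 = 2·(-24) - (-7) - 16 = -57
u_5 = 2·(-57) - (-24) - 20 = -110
u_6 = 2·(-110) - (-57) - 24 = -187
u_7 = 2·(-187) - (-110) - 28 = -292

-292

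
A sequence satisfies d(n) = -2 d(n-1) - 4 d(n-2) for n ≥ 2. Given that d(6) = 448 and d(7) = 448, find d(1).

7

Rearranging, d(n-2) = (d(n) + 2 d(n-1)) / -4.
d(5) = (448 + 2(448)) / -4 = 1344/-4 = -336
d(4) = (448 + 2(-336)) / -4 = -224/-4 = 56
d(3) = (-336 + 2(56)) / -4 = -224/-4 = 56
d(2) = (56 + 2(56)) / -4 = 168/-4 = -42
d(1) = (56 + 2(-42)) / -4 = -28/-4 = 7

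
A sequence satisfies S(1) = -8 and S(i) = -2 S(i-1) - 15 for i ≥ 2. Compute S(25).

-50331653

The fixed point is -15/(1 + 2) = -5, so S(i) + 5 = -2(S(i-1) + 5).
Hence S(i) = -3·(-2)^{i-1} - 5.
S(25) = -3·(-2)^{24} - 5 = -3·16777216 - 5 = -50331653.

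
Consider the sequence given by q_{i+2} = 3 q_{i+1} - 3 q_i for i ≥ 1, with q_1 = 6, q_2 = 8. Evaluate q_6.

-90

q_3 = 3*8 - 3*6 = 6
q_4 = 3*6 - 3*8 = -6
q_5 = 3*(-6) - 3*6 = -36
q_6 = 3*(-36) - 3*(-6) = -90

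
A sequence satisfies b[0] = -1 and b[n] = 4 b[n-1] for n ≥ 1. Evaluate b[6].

-4096

b[1] = 4(-1) = -4
b[2] = 4(-4) = -16
b[3] = 4(-16) = -64
b[4] = 4(-64) = -256
b[5] = 4(-256) = -1024
b[6] = 4(-1024) = -4096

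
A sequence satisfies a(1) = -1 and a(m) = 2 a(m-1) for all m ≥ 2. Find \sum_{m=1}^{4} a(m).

a(2) = 2*(-1) = -2
a(3) = 2*(-2) = -4
a(4) = 2*(-4) = -8
Sum = (-1) + (-2) + (-4) + (-8) = -15

-15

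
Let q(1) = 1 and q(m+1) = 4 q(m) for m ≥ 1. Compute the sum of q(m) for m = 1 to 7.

5461

q(2) = 4(1) = 4
q(3) = 4(4) = 16
q(4) = 4(16) = 64
q(5) = 4(64) = 256
q(6) = 4(256) = 1024
q(7) = 4(1024) = 4096
Sum = 1 + 4 + 16 + 64 + 256 + 1024 + 4096 = 5461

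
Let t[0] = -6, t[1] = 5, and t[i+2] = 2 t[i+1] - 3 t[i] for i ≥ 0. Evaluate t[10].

t[2] = 2(5) - 3(-6) = 28
t[3] = 2(28) - 3(5) = 41
t[4] = 2(41) - 3(28) = -2
t[5] = 2(-2) - 3(41) = -127
t[6] = 2(-127) - 3(-2) = -248
t[7] = 2(-248) - 3(-127) = -115
t[8] = 2(-115) - 3(-248) = 514
t[9] = 2(514) - 3(-115) = 1373
t[10] = 2(1373) - 3(514) = 1204

1204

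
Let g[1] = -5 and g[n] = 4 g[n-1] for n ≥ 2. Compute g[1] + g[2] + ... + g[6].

g[2] = 4·(-5) = -20
g[3] = 4·(-20) = -80
g[4] = 4·(-80) = -320
g[5] = 4·(-320) = -1280
g[6] = 4·(-1280) = -5120
Sum = (-5) + (-20) + (-80) + (-320) + (-1280) + (-5120) = -6825

-6825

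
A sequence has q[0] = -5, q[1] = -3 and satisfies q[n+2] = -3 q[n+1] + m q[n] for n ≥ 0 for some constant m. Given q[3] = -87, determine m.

q[2] = 9 - 5m
q[3] = -27 + 12m
So -27 + 12m = -87, giving m = -5.

-5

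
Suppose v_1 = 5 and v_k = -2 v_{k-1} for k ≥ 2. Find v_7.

v_2 = -2(5) = -10
v_3 = -2(-10) = 20
v_4 = -2(20) = -40
v_5 = -2(-40) = 80
v_6 = -2(80) = -160
v_7 = -2(-160) = 320

320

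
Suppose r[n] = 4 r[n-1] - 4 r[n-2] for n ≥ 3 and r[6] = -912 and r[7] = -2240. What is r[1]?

4

Rearranging, r[n-2] = (r[n] - 4 r[n-1]) / -4.
r[5] = (-2240 - 4·(-912)) / -4 = 1408/-4 = -352
r[4] = (-912 - 4·(-352)) / -4 = 496/-4 = -124
r[3] = (-352 - 4·(-124)) / -4 = 144/-4 = -36
r[2] = (-124 - 4·(-36)) / -4 = 20/-4 = -5
r[1] = (-36 - 4·(-5)) / -4 = -16/-4 = 4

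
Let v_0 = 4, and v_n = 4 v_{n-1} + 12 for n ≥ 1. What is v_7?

v_1 = 4·4 + 12 = 28
v_2 = 4·28 + 12 = 124
v_3 = 4·124 + 12 = 508
v_4 = 4·508 + 12 = 2044
v_5 = 4·2044 + 12 = 8188
v_6 = 4·8188 + 12 = 32764
v_7 = 4·32764 + 12 = 131068

131068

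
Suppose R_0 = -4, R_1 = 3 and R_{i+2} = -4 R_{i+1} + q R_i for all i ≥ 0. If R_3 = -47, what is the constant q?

R_2 = -12 - 4q
R_3 = 48 + 19q
So 48 + 19q = -47, giving q = -5.

-5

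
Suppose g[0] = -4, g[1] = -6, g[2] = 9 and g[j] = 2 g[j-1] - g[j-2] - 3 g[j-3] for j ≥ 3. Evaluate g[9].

-1611

g[3] = 2(9) - (-6) - 3(-4) = 36
g[4] = 2(36) - 9 - 3(-6) = 81
g[5] = 2(81) - 36 - 3(9) = 99
g[6] = 2(99) - 81 - 3(36) = 9
g[7] = 2(9) - 99 - 3(81) = -324
g[8] = 2(-324) - 9 - 3(99) = -954
g[9] = 2(-954) - (-324) - 3(9) = -1611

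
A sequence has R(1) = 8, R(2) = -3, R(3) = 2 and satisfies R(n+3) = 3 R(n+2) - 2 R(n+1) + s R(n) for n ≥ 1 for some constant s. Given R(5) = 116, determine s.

4

R(4) = 12 + 8s
R(5) = 32 + 21s
So 32 + 21s = 116, giving s = 4.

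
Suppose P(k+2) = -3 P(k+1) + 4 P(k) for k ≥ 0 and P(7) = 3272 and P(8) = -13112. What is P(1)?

-4

Rearranging, P(k-2) = (P(k) + 3 P(k-1)) / 4.
P(6) = (-13112 + 3(3272)) / 4 = -3296/4 = -824
P(5) = (3272 + 3(-824)) / 4 = 800/4 = 200
P(4) = (-824 + 3(200)) / 4 = -224/4 = -56
P(3) = (200 + 3(-56)) / 4 = 32/4 = 8
P(2) = (-56 + 3(8)) / 4 = -32/4 = -8
P(1) = (8 + 3(-8)) / 4 = -16/4 = -4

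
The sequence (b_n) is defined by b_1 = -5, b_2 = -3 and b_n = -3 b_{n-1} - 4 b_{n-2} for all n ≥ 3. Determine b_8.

b_3 = -3(-3) - 4(-5) = 29
b_4 = -3(29) - 4(-3) = -75
b_5 = -3(-75) - 4(29) = 109
b_6 = -3(109) - 4(-75) = -27
b_7 = -3(-27) - 4(109) = -355
b_8 = -3(-355) - 4(-27) = 1173

1173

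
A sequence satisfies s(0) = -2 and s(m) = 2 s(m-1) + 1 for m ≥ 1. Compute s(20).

-1048577

The fixed point is 1/(1 - 2) = -1, so s(m) + 1 = 2(s(m-1) + 1).
Hence s(m) = -1·2^m - 1.
s(20) = -1·2^{20} - 1 = -1·1048576 - 1 = -1048577.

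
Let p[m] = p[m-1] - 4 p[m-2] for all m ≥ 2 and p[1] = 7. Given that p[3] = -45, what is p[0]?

Let p[0] = x.
p[2] = 7 - 4x
p[3] = -21 - 4x
So -21 - 4x = -45, giving x = 6.

6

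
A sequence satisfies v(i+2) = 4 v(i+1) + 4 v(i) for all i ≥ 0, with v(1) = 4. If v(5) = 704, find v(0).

Let v(0) = z.
v(2) = 16 + 4z
v(3) = 80 + 16z
v(4) = 384 + 80z
v(5) = 1856 + 384z
So 1856 + 384z = 704, giving z = -3.

-3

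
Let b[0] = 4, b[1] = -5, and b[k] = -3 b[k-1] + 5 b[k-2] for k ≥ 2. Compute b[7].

b[2] = -3(-5) + 5(4) = 35
b[3] = -3(35) + 5(-5) = -130
b[4] = -3(-130) + 5(35) = 565
b[5] = -3(565) + 5(-130) = -2345
b[6] = -3(-2345) + 5(565) = 9860
b[7] = -3(9860) + 5(-2345) = -41305

-41305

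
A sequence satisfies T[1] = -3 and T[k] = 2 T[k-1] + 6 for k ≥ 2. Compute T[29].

805306362

The fixed point is 6/(1 - 2) = -6, so T[k] + 6 = 2(T[k-1] + 6).
Hence T[k] = 3·2^{k-1} - 6.
T[29] = 3·2^{28} - 6 = 3·268435456 - 6 = 805306362.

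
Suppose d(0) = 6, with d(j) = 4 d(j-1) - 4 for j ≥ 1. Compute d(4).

1196

d(1) = 4·6 - 4 = 20
d(2) = 4·20 - 4 = 76
d(3) = 4·76 - 4 = 300
d(4) = 4·300 - 4 = 1196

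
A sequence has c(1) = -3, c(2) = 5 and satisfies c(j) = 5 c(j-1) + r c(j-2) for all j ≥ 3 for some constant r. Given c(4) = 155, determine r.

c(3) = 25 - 3r
c(4) = 125 - 10r
So 125 - 10r = 155, giving r = -3.

-3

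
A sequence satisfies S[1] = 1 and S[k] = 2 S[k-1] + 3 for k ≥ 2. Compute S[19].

1048573

The fixed point is 3/(1 - 2) = -3, so S[k] + 3 = 2(S[k-1] + 3).
Hence S[k] = 4·2^{k-1} - 3.
S[19] = 4·2^{18} - 3 = 4·262144 - 3 = 1048573.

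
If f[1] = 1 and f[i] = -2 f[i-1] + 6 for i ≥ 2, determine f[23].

The fixed point is 6/(1 + 2) = 2, so f[i] - 2 = -2(f[i-1] - 2).
Hence f[i] = -1·(-2)^{i-1} + 2.
f[23] = -1·(-2)^{22} + 2 = -1·4194304 + 2 = -4194302.

-4194302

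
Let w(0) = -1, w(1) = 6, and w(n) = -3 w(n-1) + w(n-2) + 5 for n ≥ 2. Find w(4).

-168

w(2) = -3*6 + (-1) + 5 = -14
w(3) = -3*(-14) + 6 + 5 = 53
w(4) = -3*53 + (-14) + 5 = -168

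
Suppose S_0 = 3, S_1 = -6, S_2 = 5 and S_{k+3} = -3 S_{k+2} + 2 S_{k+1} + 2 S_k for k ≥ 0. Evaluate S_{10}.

98741

S_3 = -3*5 + 2*(-6) + 2*3 = -21
S_4 = -3*(-21) + 2*5 + 2*(-6) = 61
S_5 = -3*61 + 2*(-21) + 2*5 = -215
S_6 = -3*(-215) + 2*61 + 2*(-21) = 725
S_7 = -3*725 + 2*(-215) + 2*61 = -2483
S_8 = -3*(-2483) + 2*725 + 2*(-215) = 8469
S_9 = -3*8469 + 2*(-2483) + 2*725 = -28923
S_{10} = -3*(-28923) + 2*8469 + 2*(-2483) = 98741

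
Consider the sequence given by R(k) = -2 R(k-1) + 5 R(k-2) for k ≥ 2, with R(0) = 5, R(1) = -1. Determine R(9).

-116321

R(2) = -2·(-1) + 5·5 = 27
R(3) = -2·27 + 5·(-1) = -59
R(4) = -2·(-59) + 5·27 = 253
R(5) = -2·253 + 5·(-59) = -801
R(6) = -2·(-801) + 5·253 = 2867
R(7) = -2·2867 + 5·(-801) = -9739
R(8) = -2·(-9739) + 5·2867 = 33813
R(9) = -2·33813 + 5·(-9739) = -116321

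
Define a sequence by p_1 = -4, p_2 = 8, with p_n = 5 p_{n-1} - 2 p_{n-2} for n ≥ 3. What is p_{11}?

9227328

p_3 = 5·8 - 2·(-4) = 48
p_4 = 5·48 - 2·8 = 224
p_5 = 5·224 - 2·48 = 1024
p_6 = 5·1024 - 2·224 = 4672
p_7 = 5·4672 - 2·1024 = 21312
p_8 = 5·21312 - 2·4672 = 97216
p_9 = 5·97216 - 2·21312 = 443456
p_{10} = 5·443456 - 2·97216 = 2022848
p_{11} = 5·2022848 - 2·443456 = 9227328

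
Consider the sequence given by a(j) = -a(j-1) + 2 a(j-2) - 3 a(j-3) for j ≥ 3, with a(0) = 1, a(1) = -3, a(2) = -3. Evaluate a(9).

a(3) = -(-3) + 2*(-3) - 3*1 = -6
a(4) = -(-6) + 2*(-3) - 3*(-3) = 9
a(5) = -9 + 2*(-6) - 3*(-3) = -12
a(6) = -(-12) + 2*9 - 3*(-6) = 48
a(7) = -48 + 2*(-12) - 3*9 = -99
a(8) = -(-99) + 2*48 - 3*(-12) = 231
a(9) = -231 + 2*(-99) - 3*48 = -573

-573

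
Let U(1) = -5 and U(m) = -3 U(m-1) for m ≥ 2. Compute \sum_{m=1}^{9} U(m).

U(2) = -3(-5) = 15
U(3) = -3(15) = -45
U(4) = -3(-45) = 135
U(5) = -3(135) = -405
U(6) = -3(-405) = 1215
U(7) = -3(1215) = -3645
U(8) = -3(-3645) = 10935
U(9) = -3(10935) = -32805
Sum = (-5) + 15 + (-45) + 135 + (-405) + 1215 + (-3645) + 10935 + (-32805) = -24605

-24605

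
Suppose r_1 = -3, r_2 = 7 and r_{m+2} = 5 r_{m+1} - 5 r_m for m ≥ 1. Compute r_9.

146250

r_3 = 5*7 - 5*(-3) = 50
r_4 = 5*50 - 5*7 = 215
r_5 = 5*215 - 5*50 = 825
r_6 = 5*825 - 5*215 = 3050
r_7 = 5*3050 - 5*825 = 11125
r_8 = 5*11125 - 5*3050 = 40375
r_9 = 5*40375 - 5*11125 = 146250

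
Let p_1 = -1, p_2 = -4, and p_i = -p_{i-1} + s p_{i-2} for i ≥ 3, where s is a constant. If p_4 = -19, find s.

5

p_3 = 4 - s
p_4 = -4 - 3s
So -4 - 3s = -19, giving s = 5.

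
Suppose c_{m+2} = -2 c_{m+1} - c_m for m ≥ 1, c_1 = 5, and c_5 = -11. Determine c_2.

-1

Let c_2 = v.
c_3 = -5 - 2v
c_4 = 10 + 3v
c_5 = -15 - 4v
So -15 - 4v = -11, giving v = -1.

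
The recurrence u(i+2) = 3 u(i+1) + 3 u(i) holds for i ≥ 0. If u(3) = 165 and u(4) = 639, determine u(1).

Rearranging, u(i-2) = (u(i) - 3 u(i-1)) / 3.
u(2) = (639 - 3(165)) / 3 = 144/3 = 48
u(1) = (165 - 3(48)) / 3 = 21/3 = 7

7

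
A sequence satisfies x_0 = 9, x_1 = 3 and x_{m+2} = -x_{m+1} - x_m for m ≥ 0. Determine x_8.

x_2 = -3 - 9 = -12
x_3 = -(-12) - 3 = 9
x_4 = -9 - (-12) = 3
x_5 = -3 - 9 = -12
x_6 = -(-12) - 3 = 9
x_7 = -9 - (-12) = 3
x_8 = -3 - 9 = -12

-12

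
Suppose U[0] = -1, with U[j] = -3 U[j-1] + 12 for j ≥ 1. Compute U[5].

U[1] = -3(-1) + 12 = 15
U[2] = -3(15) + 12 = -33
U[3] = -3(-33) + 12 = 111
U[4] = -3(111) + 12 = -321
U[5] = -3(-321) + 12 = 975

975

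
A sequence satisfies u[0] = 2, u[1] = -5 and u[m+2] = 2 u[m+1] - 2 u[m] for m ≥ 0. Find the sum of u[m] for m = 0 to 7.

u[2] = 2(-5) - 2(2) = -14
u[3] = 2(-14) - 2(-5) = -18
u[4] = 2(-18) - 2(-14) = -8
u[5] = 2(-8) - 2(-18) = 20
u[6] = 2(20) - 2(-8) = 56
u[7] = 2(56) - 2(20) = 72
Sum = 2 + (-5) + (-14) + (-18) + (-8) + 20 + 56 + 72 = 105

105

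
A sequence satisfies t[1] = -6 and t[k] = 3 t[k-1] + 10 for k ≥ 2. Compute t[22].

-10460353208

The fixed point is 10/(1 - 3) = -5, so t[k] + 5 = 3(t[k-1] + 5).
Hence t[k] = -1·3^{k-1} - 5.
t[22] = -1·3^{21} - 5 = -1·10460353203 - 5 = -10460353208.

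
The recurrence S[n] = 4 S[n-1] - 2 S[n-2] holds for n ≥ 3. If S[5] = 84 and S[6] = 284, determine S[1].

Rearranging, S[n-2] = (S[n] - 4 S[n-1]) / -2.
S[4] = (284 - 4(84)) / -2 = -52/-2 = 26
S[3] = (84 - 4(26)) / -2 = -20/-2 = 10
S[2] = (26 - 4(10)) / -2 = -14/-2 = 7
S[1] = (10 - 4(7)) / -2 = -18/-2 = 9

9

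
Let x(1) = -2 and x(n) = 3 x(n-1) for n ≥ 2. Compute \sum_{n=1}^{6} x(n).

-728

x(2) = 3·(-2) = -6
x(3) = 3·(-6) = -18
x(4) = 3·(-18) = -54
x(5) = 3·(-54) = -162
x(6) = 3·(-162) = -486
Sum = (-2) + (-6) + (-18) + (-54) + (-162) + (-486) = -728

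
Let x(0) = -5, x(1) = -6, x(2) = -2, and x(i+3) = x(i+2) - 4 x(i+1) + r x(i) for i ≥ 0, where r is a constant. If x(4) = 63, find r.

-3

x(3) = 22 - 5r
x(4) = 30 - 11r
So 30 - 11r = 63, giving r = -3.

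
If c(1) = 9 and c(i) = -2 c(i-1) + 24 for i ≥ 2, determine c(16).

The fixed point is 24/(1 + 2) = 8, so c(i) - 8 = -2(c(i-1) - 8).
Hence c(i) = 1·(-2)^{i-1} + 8.
c(16) = 1·(-2)^{15} + 8 = 1·-32768 + 8 = -32760.

-32760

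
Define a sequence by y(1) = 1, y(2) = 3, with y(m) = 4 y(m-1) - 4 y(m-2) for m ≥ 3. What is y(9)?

y(3) = 4(3) - 4(1) = 8
y(4) = 4(8) - 4(3) = 20
y(5) = 4(20) - 4(8) = 48
y(6) = 4(48) - 4(20) = 112
y(7) = 4(112) - 4(48) = 256
y(8) = 4(256) - 4(112) = 576
y(9) = 4(576) - 4(256) = 1280

1280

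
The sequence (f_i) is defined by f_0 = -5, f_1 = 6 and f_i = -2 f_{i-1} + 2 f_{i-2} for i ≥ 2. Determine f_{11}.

176512

f_2 = -2*6 + 2*(-5) = -22
f_3 = -2*(-22) + 2*6 = 56
f_4 = -2*56 + 2*(-22) = -156
f_5 = -2*(-156) + 2*56 = 424
f_6 = -2*424 + 2*(-156) = -1160
f_7 = -2*(-1160) + 2*424 = 3168
f_8 = -2*3168 + 2*(-1160) = -8656
f_9 = -2*(-8656) + 2*3168 = 23648
f_{10} = -2*23648 + 2*(-8656) = -64608
f_{11} = -2*(-64608) + 2*23648 = 176512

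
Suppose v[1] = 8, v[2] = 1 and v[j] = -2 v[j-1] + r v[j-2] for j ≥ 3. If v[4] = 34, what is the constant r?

-2

v[3] = -2 + 8r
v[4] = 4 - 15r
So 4 - 15r = 34, giving r = -2.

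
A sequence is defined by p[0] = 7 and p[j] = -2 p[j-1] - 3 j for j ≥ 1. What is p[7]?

p[1] = -2(7) - 3 = -17
p[2] = -2(-17) - 6 = 28
p[3] = -2(28) - 9 = -65
p[4] = -2(-65) - 12 = 118
p[5] = -2(118) - 15 = -251
p[6] = -2(-251) - 18 = 484
p[7] = -2(484) - 21 = -989

-989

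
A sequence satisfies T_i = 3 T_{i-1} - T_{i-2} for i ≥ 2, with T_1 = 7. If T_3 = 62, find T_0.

Let T_0 = v.
T_2 = 21 - v
T_3 = 56 - 3v
So 56 - 3v = 62, giving v = -2.

-2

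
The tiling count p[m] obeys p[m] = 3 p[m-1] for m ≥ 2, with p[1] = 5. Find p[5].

405

p[2] = 3·5 = 15
p[3] = 3·15 = 45
p[4] = 3·45 = 135
p[5] = 3·135 = 405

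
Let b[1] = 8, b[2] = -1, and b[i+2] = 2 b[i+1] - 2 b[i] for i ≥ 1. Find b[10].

-16

b[3] = 2·(-1) - 2·8 = -18
b[4] = 2·(-18) - 2·(-1) = -34
b[5] = 2·(-34) - 2·(-18) = -32
b[6] = 2·(-32) - 2·(-34) = 4
b[7] = 2·4 - 2·(-32) = 72
b[8] = 2·72 - 2·4 = 136
b[9] = 2·136 - 2·72 = 128
b[10] = 2·128 - 2·136 = -16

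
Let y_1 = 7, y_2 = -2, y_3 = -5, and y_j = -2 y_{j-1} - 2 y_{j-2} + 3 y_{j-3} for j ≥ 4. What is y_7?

y_4 = -2*(-5) - 2*(-2) + 3*7 = 35
y_5 = -2*35 - 2*(-5) + 3*(-2) = -66
y_6 = -2*(-66) - 2*35 + 3*(-5) = 47
y_7 = -2*47 - 2*(-66) + 3*35 = 143

143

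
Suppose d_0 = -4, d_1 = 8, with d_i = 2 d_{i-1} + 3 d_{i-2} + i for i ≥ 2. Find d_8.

d_2 = 2(8) + 3(-4) + 2 = 6
d_3 = 2(6) + 3(8) + 3 = 39
d_4 = 2(39) + 3(6) + 4 = 100
d_5 = 2(100) + 3(39) + 5 = 322
d_6 = 2(322) + 3(100) + 6 = 950
d_7 = 2(950) + 3(322) + 7 = 2873
d_8 = 2(2873) + 3(950) + 8 = 8604

8604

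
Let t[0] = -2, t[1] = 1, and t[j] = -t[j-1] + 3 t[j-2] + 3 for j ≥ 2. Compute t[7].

t[2] = -1 + 3·(-2) + 3 = -4
t[3] = -(-4) + 3·1 + 3 = 10
t[4] = -10 + 3·(-4) + 3 = -19
t[5] = -(-19) + 3·10 + 3 = 52
t[6] = -52 + 3·(-19) + 3 = -106
t[7] = -(-106) + 3·52 + 3 = 265

265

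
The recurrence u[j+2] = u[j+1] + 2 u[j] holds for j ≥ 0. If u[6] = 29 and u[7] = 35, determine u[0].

8

Rearranging, u[j-2] = (u[j] - u[j-1]) / 2.
u[5] = (35 - 29) / 2 = 6/2 = 3
u[4] = (29 - 3) / 2 = 26/2 = 13
u[3] = (3 - 13) / 2 = -10/2 = -5
u[2] = (13 - (-5)) / 2 = 18/2 = 9
u[1] = (-5 - 9) / 2 = -14/2 = -7
u[0] = (9 - (-7)) / 2 = 16/2 = 8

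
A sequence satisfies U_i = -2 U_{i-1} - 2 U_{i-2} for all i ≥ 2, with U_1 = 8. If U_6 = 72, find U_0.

Let U_0 = v.
U_2 = -16 - 2v
U_3 = 16 + 4v
U_4 = -4v
U_5 = -32
U_6 = 64 + 8v
So 64 + 8v = 72, giving v = 1.

1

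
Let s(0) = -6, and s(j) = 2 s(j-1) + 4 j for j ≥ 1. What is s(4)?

8

s(1) = 2·(-6) + 4 = -8
s(2) = 2·(-8) + 8 = -8
s(3) = 2·(-8) + 12 = -4
s(4) = 2·(-4) + 16 = 8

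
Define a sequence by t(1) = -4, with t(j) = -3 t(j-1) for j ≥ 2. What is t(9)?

-26244

t(2) = -3·(-4) = 12
t(3) = -3·12 = -36
t(4) = -3·(-36) = 108
t(5) = -3·108 = -324
t(6) = -3·(-324) = 972
t(7) = -3·972 = -2916
t(8) = -3·(-2916) = 8748
t(9) = -3·8748 = -26244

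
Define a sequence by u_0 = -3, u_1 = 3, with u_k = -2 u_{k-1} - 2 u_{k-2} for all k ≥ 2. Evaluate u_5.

-12

u_2 = -2*3 - 2*(-3) = 0
u_3 = -2*0 - 2*3 = -6
u_4 = -2*(-6) - 2*0 = 12
u_5 = -2*12 - 2*(-6) = -12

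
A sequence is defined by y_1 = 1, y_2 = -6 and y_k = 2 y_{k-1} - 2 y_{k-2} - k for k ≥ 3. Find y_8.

70

y_3 = 2·(-6) - 2·1 - 3 = -17
y_4 = 2·(-17) - 2·(-6) - 4 = -26
y_5 = 2·(-26) - 2·(-17) - 5 = -23
y_6 = 2·(-23) - 2·(-26) - 6 = 0
y_7 = 2·0 - 2·(-23) - 7 = 39
y_8 = 2·39 - 2·0 - 8 = 70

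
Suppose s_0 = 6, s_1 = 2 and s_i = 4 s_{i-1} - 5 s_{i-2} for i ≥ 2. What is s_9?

7682

s_2 = 4(2) - 5(6) = -22
s_3 = 4(-22) - 5(2) = -98
s_4 = 4(-98) - 5(-22) = -282
s_5 = 4(-282) - 5(-98) = -638
s_6 = 4(-638) - 5(-282) = -1142
s_7 = 4(-1142) - 5(-638) = -1378
s_8 = 4(-1378) - 5(-1142) = 198
s_9 = 4(198) - 5(-1378) = 7682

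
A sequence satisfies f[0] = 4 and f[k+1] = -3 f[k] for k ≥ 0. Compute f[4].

324

f[1] = -3·4 = -12
f[2] = -3·(-12) = 36
f[3] = -3·36 = -108
f[4] = -3·(-108) = 324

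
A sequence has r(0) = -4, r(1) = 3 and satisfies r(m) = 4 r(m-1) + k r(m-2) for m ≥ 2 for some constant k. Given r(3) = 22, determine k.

2

r(2) = 12 - 4k
r(3) = 48 - 13k
So 48 - 13k = 22, giving k = 2.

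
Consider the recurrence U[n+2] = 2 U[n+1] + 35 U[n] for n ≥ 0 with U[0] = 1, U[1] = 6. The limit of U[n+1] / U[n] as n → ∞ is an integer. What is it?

7

The characteristic equation is r^2 - 2r - 35 = 0, which factors as (r - 7)(r + 5) = 0.
So the roots are 7 and -5. Since |7| > |-5| and the coefficient of 7^n is non-zero, the ratio tends to 7.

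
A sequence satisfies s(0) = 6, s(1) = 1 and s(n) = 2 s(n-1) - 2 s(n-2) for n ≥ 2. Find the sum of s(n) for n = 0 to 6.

s(2) = 2·1 - 2·6 = -10
s(3) = 2·(-10) - 2·1 = -22
s(4) = 2·(-22) - 2·(-10) = -24
s(5) = 2·(-24) - 2·(-22) = -4
s(6) = 2·(-4) - 2·(-24) = 40
Sum = 6 + 1 + (-10) + (-22) + (-24) + (-4) + 40 = -13

-13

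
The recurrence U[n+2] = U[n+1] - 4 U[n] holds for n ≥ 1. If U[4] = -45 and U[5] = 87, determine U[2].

Rearranging, U[n-2] = (U[n] - U[n-1]) / -4.
U[3] = (87 - (-45)) / -4 = 132/-4 = -33
U[2] = (-45 - (-33)) / -4 = -12/-4 = 3

3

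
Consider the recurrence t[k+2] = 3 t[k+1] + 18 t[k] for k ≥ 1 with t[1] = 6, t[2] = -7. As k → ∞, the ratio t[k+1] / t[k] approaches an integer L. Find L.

The characteristic equation is r^2 - 3r - 18 = 0, which factors as (r - 6)(r + 3) = 0.
So the roots are 6 and -3. Since |6| > |-3| and the coefficient of 6^k is non-zero, the ratio tends to 6.

6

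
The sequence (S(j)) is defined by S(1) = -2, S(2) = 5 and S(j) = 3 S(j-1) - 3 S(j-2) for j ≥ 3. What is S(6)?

S(3) = 3*5 - 3*(-2) = 21
S(4) = 3*21 - 3*5 = 48
S(5) = 3*48 - 3*21 = 81
S(6) = 3*81 - 3*48 = 99

99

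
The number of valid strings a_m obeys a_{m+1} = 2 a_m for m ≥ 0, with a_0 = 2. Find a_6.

a_1 = 2*2 = 4
a_2 = 2*4 = 8
a_3 = 2*8 = 16
a_4 = 2*16 = 32
a_5 = 2*32 = 64
a_6 = 2*64 = 128

128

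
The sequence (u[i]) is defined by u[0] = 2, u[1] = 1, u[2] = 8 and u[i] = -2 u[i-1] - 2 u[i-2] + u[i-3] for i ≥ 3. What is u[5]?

6

u[3] = -2(8) - 2(1) + 2 = -16
u[4] = -2(-16) - 2(8) + 1 = 17
u[5] = -2(17) - 2(-16) + 8 = 6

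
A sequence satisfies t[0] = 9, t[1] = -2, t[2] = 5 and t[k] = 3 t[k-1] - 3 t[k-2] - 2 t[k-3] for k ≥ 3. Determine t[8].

t[3] = 3(5) - 3(-2) - 2(9) = 3
t[4] = 3(3) - 3(5) - 2(-2) = -2
t[5] = 3(-2) - 3(3) - 2(5) = -25
t[6] = 3(-25) - 3(-2) - 2(3) = -75
t[7] = 3(-75) - 3(-25) - 2(-2) = -146
t[8] = 3(-146) - 3(-75) - 2(-25) = -163

-163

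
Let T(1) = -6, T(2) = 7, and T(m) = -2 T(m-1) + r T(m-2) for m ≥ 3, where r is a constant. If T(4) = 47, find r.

T(3) = -14 - 6r
T(4) = 28 + 19r
So 28 + 19r = 47, giving r = 1.

1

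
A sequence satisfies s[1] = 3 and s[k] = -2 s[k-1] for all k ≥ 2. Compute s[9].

768

s[2] = -2(3) = -6
s[3] = -2(-6) = 12
s[4] = -2(12) = -24
s[5] = -2(-24) = 48
s[6] = -2(48) = -96
s[7] = -2(-96) = 192
s[8] = -2(192) = -384
s[9] = -2(-384) = 768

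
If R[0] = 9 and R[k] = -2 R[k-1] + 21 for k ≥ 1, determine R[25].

-67108857

The fixed point is 21/(1 + 2) = 7, so R[k] - 7 = -2(R[k-1] - 7).
Hence R[k] = 2·(-2)^k + 7.
R[25] = 2·(-2)^{25} + 7 = 2·-33554432 + 7 = -67108857.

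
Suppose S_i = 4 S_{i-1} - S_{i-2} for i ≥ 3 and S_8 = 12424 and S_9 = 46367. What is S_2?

4

Rearranging, S_{i-2} = -(S_i - 4 S_{i-1}).
S_7 = -(46367 - 4*12424) = 3329
S_6 = -(12424 - 4*3329) = 892
S_5 = -(3329 - 4*892) = 239
S_4 = -(892 - 4*239) = 64
S_3 = -(239 - 4*64) = 17
S_2 = -(64 - 4*17) = 4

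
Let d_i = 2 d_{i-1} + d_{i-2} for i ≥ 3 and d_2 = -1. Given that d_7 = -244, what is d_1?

-6

Let d_1 = x.
d_3 = -2 + x
d_4 = -5 + 2x
d_5 = -12 + 5x
d_6 = -29 + 12x
d_7 = -70 + 29x
So -70 + 29x = -244, giving x = -6.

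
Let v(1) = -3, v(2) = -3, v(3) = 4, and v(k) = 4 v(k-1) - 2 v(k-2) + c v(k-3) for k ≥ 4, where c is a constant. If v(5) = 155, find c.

-5

v(4) = 22 - 3c
v(5) = 80 - 15c
So 80 - 15c = 155, giving c = -5.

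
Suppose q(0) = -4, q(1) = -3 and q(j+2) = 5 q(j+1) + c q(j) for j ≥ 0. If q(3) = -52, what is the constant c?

-1

q(2) = -15 - 4c
q(3) = -75 - 23c
So -75 - 23c = -52, giving c = -1.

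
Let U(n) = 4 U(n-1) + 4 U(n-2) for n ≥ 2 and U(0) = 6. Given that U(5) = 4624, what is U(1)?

Let U(1) = v.
U(2) = 24 + 4v
U(3) = 96 + 20v
U(4) = 480 + 96v
U(5) = 2304 + 464v
So 2304 + 464v = 4624, giving v = 5.

5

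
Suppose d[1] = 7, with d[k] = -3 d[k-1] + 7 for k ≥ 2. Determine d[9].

d[2] = -3·7 + 7 = -14
d[3] = -3·(-14) + 7 = 49
d[4] = -3·49 + 7 = -140
d[5] = -3·(-140) + 7 = 427
d[6] = -3·427 + 7 = -1274
d[7] = -3·(-1274) + 7 = 3829
d[8] = -3·3829 + 7 = -11480
d[9] = -3·(-11480) + 7 = 34447

34447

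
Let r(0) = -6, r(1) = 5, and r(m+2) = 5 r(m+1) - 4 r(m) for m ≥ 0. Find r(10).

3844769

r(2) = 5·5 - 4·(-6) = 49
r(3) = 5·49 - 4·5 = 225
r(4) = 5·225 - 4·49 = 929
r(5) = 5·929 - 4·225 = 3745
r(6) = 5·3745 - 4·929 = 15009
r(7) = 5·15009 - 4·3745 = 60065
r(8) = 5·60065 - 4·15009 = 240289
r(9) = 5·240289 - 4·60065 = 961185
r(10) = 5·961185 - 4·240289 = 3844769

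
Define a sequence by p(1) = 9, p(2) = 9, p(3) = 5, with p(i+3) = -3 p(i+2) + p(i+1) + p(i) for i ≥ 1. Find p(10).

p(4) = -3(5) + 9 + 9 = 3
p(5) = -3(3) + 5 + 9 = 5
p(6) = -3(5) + 3 + 5 = -7
p(7) = -3(-7) + 5 + 3 = 29
p(8) = -3(29) + (-7) + 5 = -89
p(9) = -3(-89) + 29 + (-7) = 289
p(10) = -3(289) + (-89) + 29 = -927

-927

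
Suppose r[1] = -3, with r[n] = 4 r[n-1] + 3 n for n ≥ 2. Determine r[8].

r[2] = 4*(-3) + 6 = -6
r[3] = 4*(-6) + 9 = -15
r[4] = 4*(-15) + 12 = -48
r[5] = 4*(-48) + 15 = -177
r[6] = 4*(-177) + 18 = -690
r[7] = 4*(-690) + 21 = -2739
r[8] = 4*(-2739) + 24 = -10932

-10932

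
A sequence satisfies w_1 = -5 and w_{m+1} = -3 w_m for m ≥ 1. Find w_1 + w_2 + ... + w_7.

w_2 = -3·(-5) = 15
w_3 = -3·15 = -45
w_4 = -3·(-45) = 135
w_5 = -3·135 = -405
w_6 = -3·(-405) = 1215
w_7 = -3·1215 = -3645
Sum = (-5) + 15 + (-45) + 135 + (-405) + 1215 + (-3645) = -2735

-2735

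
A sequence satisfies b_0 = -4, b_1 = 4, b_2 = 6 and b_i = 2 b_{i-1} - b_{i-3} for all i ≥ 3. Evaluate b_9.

b_3 = 2*6 - (-4) = 16
b_4 = 2*16 - 4 = 28
b_5 = 2*28 - 6 = 50
b_6 = 2*50 - 16 = 84
b_7 = 2*84 - 28 = 140
b_8 = 2*140 - 50 = 230
b_9 = 2*230 - 84 = 376

376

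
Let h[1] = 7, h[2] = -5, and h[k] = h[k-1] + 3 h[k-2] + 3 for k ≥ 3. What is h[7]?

h[3] = (-5) + 3*7 + 3 = 19
h[4] = 19 + 3*(-5) + 3 = 7
h[5] = 7 + 3*19 + 3 = 67
h[6] = 67 + 3*7 + 3 = 91
h[7] = 91 + 3*67 + 3 = 295

295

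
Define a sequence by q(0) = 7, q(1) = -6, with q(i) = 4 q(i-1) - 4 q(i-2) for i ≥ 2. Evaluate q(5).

-1376

q(2) = 4*(-6) - 4*7 = -52
q(3) = 4*(-52) - 4*(-6) = -184
q(4) = 4*(-184) - 4*(-52) = -528
q(5) = 4*(-528) - 4*(-184) = -1376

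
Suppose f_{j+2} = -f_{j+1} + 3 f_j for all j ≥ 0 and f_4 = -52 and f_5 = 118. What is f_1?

4

Rearranging, f_{j-2} = (f_j + f_{j-1}) / 3.
f_3 = (118 + (-52)) / 3 = 66/3 = 22
f_2 = (-52 + 22) / 3 = -30/3 = -10
f_1 = (22 + (-10)) / 3 = 12/3 = 4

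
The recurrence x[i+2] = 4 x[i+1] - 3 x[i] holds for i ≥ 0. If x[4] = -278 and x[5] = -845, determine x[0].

Rearranging, x[i-2] = (x[i] - 4 x[i-1]) / -3.
x[3] = (-845 - 4*(-278)) / -3 = 267/-3 = -89
x[2] = (-278 - 4*(-89)) / -3 = 78/-3 = -26
x[1] = (-89 - 4*(-26)) / -3 = 15/-3 = -5
x[0] = (-26 - 4*(-5)) / -3 = -6/-3 = 2

2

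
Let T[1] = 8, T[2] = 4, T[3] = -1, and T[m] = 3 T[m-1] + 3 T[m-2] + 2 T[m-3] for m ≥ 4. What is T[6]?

T[4] = 3*(-1) + 3*4 + 2*8 = 25
T[5] = 3*25 + 3*(-1) + 2*4 = 80
T[6] = 3*80 + 3*25 + 2*(-1) = 313

313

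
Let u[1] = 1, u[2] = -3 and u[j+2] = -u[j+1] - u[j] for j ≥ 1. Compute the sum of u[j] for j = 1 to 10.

u[3] = -(-3) - 1 = 2
u[4] = -2 - (-3) = 1
u[5] = -1 - 2 = -3
u[6] = -(-3) - 1 = 2
u[7] = -2 - (-3) = 1
u[8] = -1 - 2 = -3
u[9] = -(-3) - 1 = 2
u[10] = -2 - (-3) = 1
Sum = 1 + (-3) + 2 + 1 + (-3) + 2 + 1 + (-3) + 2 + 1 = 1

1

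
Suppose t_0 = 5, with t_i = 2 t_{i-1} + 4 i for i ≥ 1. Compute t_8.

3288

t_1 = 2·5 + 4 = 14
t_2 = 2·14 + 8 = 36
t_3 = 2·36 + 12 = 84
t_4 = 2·84 + 16 = 184
t_5 = 2·184 + 20 = 388
t_6 = 2·388 + 24 = 800
t_7 = 2·800 + 28 = 1628
t_8 = 2·1628 + 32 = 3288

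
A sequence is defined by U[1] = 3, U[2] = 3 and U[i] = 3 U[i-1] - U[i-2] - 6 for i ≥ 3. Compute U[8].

-693

U[3] = 3(3) - 3 - 6 = 0
U[4] = 3(0) - 3 - 6 = -9
U[5] = 3(-9) - 0 - 6 = -33
U[6] = 3(-33) - (-9) - 6 = -96
U[7] = 3(-96) - (-33) - 6 = -261
U[8] = 3(-261) - (-96) - 6 = -693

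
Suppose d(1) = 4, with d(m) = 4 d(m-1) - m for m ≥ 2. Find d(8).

d(2) = 4(4) - 2 = 14
d(3) = 4(14) - 3 = 53
d(4) = 4(53) - 4 = 208
d(5) = 4(208) - 5 = 827
d(6) = 4(827) - 6 = 3302
d(7) = 4(3302) - 7 = 13201
d(8) = 4(13201) - 8 = 52796

52796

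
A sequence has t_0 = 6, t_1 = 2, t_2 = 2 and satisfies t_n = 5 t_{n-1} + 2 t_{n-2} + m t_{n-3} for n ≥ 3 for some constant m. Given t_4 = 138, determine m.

t_3 = 14 + 6m
t_4 = 74 + 32m
So 74 + 32m = 138, giving m = 2.

2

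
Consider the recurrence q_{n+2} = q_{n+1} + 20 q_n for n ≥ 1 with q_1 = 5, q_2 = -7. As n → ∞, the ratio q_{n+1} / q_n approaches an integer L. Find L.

5

The characteristic equation is r^2 - r - 20 = 0, which factors as (r - 5)(r + 4) = 0.
So the roots are 5 and -4. Since |5| > |-4| and the coefficient of 5^n is non-zero, the ratio tends to 5.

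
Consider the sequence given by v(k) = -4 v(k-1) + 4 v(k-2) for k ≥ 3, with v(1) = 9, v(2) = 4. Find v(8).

-37376

v(3) = -4·4 + 4·9 = 20
v(4) = -4·20 + 4·4 = -64
v(5) = -4·(-64) + 4·20 = 336
v(6) = -4·336 + 4·(-64) = -1600
v(7) = -4·(-1600) + 4·336 = 7744
v(8) = -4·7744 + 4·(-1600) = -37376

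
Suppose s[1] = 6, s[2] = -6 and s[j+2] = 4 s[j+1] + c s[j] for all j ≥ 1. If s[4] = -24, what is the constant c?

4

s[3] = -24 + 6c
s[4] = -96 + 18c
So -96 + 18c = -24, giving c = 4.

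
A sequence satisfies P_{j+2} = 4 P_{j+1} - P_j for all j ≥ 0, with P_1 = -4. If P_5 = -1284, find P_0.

Let P_0 = y.
P_2 = -16 - y
P_3 = -60 - 4y
P_4 = -224 - 15y
P_5 = -836 - 56y
So -836 - 56y = -1284, giving y = 8.

8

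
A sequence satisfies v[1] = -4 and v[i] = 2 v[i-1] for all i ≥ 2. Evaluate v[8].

v[2] = 2*(-4) = -8
v[3] = 2*(-8) = -16
v[4] = 2*(-16) = -32
v[5] = 2*(-32) = -64
v[6] = 2*(-64) = -128
v[7] = 2*(-128) = -256
v[8] = 2*(-256) = -512

-512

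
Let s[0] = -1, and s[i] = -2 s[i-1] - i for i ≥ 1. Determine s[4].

-14

s[1] = -2*(-1) - 1 = 1
s[2] = -2*1 - 2 = -4
s[3] = -2*(-4) - 3 = 5
s[4] = -2*5 - 4 = -14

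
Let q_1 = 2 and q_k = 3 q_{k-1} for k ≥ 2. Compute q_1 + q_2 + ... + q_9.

19682

q_2 = 3(2) = 6
q_3 = 3(6) = 18
q_4 = 3(18) = 54
q_5 = 3(54) = 162
q_6 = 3(162) = 486
q_7 = 3(486) = 1458
q_8 = 3(1458) = 4374
q_9 = 3(4374) = 13122
Sum = 2 + 6 + 18 + 54 + 162 + 486 + 1458 + 4374 + 13122 = 19682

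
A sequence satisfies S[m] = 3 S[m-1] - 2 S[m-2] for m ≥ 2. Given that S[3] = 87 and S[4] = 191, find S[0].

-4

Rearranging, S[m-2] = (S[m] - 3 S[m-1]) / -2.
S[2] = (191 - 3·87) / -2 = -70/-2 = 35
S[1] = (87 - 3·35) / -2 = -18/-2 = 9
S[0] = (35 - 3·9) / -2 = 8/-2 = -4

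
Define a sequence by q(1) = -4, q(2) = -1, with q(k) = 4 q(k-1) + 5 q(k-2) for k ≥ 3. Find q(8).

q(3) = 4(-1) + 5(-4) = -24
q(4) = 4(-24) + 5(-1) = -101
q(5) = 4(-101) + 5(-24) = -524
q(6) = 4(-524) + 5(-101) = -2601
q(7) = 4(-2601) + 5(-524) = -13024
q(8) = 4(-13024) + 5(-2601) = -65101

-65101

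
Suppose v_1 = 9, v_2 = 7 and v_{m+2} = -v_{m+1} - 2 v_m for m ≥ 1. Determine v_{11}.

383

v_3 = -7 - 2·9 = -25
v_4 = -(-25) - 2·7 = 11
v_5 = -11 - 2·(-25) = 39
v_6 = -39 - 2·11 = -61
v_7 = -(-61) - 2·39 = -17
v_8 = -(-17) - 2·(-61) = 139
v_9 = -139 - 2·(-17) = -105
v_{10} = -(-105) - 2·139 = -173
v_{11} = -(-173) - 2·(-105) = 383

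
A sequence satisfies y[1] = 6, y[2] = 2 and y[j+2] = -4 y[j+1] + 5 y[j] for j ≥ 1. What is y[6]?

-2078

y[3] = -4*2 + 5*6 = 22
y[4] = -4*22 + 5*2 = -78
y[5] = -4*(-78) + 5*22 = 422
y[6] = -4*422 + 5*(-78) = -2078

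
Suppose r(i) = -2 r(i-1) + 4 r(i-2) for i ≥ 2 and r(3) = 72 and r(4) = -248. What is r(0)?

-4

Rearranging, r(i-2) = (r(i) + 2 r(i-1)) / 4.
r(2) = (-248 + 2*72) / 4 = -104/4 = -26
r(1) = (72 + 2*(-26)) / 4 = 20/4 = 5
r(0) = (-26 + 2*5) / 4 = -16/4 = -4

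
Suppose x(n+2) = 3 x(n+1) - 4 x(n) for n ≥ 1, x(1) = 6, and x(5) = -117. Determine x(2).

1

Let x(2) = v.
x(3) = -24 + 3v
x(4) = -72 + 5v
x(5) = -120 + 3v
So -120 + 3v = -117, giving v = 1.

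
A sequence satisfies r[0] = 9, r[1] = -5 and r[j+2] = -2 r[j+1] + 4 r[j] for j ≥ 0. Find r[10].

r[2] = -2(-5) + 4(9) = 46
r[3] = -2(46) + 4(-5) = -112
r[4] = -2(-112) + 4(46) = 408
r[5] = -2(408) + 4(-112) = -1264
r[6] = -2(-1264) + 4(408) = 4160
r[7] = -2(4160) + 4(-1264) = -13376
r[8] = -2(-13376) + 4(4160) = 43392
r[9] = -2(43392) + 4(-13376) = -140288
r[10] = -2(-140288) + 4(43392) = 454144

454144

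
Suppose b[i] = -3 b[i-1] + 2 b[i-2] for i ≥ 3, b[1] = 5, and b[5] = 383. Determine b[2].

Let b[2] = w.
b[3] = 10 - 3w
b[4] = -30 + 11w
b[5] = 110 - 39w
So 110 - 39w = 383, giving w = -7.

-7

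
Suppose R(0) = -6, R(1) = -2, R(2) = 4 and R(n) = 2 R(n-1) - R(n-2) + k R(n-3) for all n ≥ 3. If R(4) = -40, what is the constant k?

R(3) = 10 - 6k
R(4) = 16 - 14k
So 16 - 14k = -40, giving k = 4.

4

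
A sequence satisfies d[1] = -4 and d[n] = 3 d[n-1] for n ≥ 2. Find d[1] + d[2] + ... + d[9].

d[2] = 3·(-4) = -12
d[3] = 3·(-12) = -36
d[4] = 3·(-36) = -108
d[5] = 3·(-108) = -324
d[6] = 3·(-324) = -972
d[7] = 3·(-972) = -2916
d[8] = 3·(-2916) = -8748
d[9] = 3·(-8748) = -26244
Sum = (-4) + (-12) + (-36) + (-108) + (-324) + (-972) + (-2916) + (-8748) + (-26244) = -39364

-39364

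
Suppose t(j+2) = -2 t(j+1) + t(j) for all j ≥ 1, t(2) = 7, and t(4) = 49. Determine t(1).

Let t(1) = y.
t(3) = -14 + y
t(4) = 35 - 2y
So 35 - 2y = 49, giving y = -7.

-7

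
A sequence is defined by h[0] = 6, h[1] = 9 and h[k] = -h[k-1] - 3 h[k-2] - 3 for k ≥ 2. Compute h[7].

h[2] = -9 - 3*6 - 3 = -30
h[3] = -(-30) - 3*9 - 3 = 0
h[4] = -0 - 3*(-30) - 3 = 87
h[5] = -87 - 3*0 - 3 = -90
h[6] = -(-90) - 3*87 - 3 = -174
h[7] = -(-174) - 3*(-90) - 3 = 441

441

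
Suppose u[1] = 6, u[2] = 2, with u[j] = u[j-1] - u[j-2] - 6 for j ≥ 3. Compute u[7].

u[3] = 2 - 6 - 6 = -10
u[4] = (-10) - 2 - 6 = -18
u[5] = (-18) - (-10) - 6 = -14
u[6] = (-14) - (-18) - 6 = -2
u[7] = (-2) - (-14) - 6 = 6

6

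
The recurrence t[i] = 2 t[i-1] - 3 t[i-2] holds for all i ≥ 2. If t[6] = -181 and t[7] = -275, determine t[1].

Rearranging, t[i-2] = (t[i] - 2 t[i-1]) / -3.
t[5] = (-275 - 2(-181)) / -3 = 87/-3 = -29
t[4] = (-181 - 2(-29)) / -3 = -123/-3 = 41
t[3] = (-29 - 2(41)) / -3 = -111/-3 = 37
t[2] = (41 - 2(37)) / -3 = -33/-3 = 11
t[1] = (37 - 2(11)) / -3 = 15/-3 = -5

-5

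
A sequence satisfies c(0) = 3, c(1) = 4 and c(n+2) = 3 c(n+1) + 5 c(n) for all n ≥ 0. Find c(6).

7647

c(2) = 3(4) + 5(3) = 27
c(3) = 3(27) + 5(4) = 101
c(4) = 3(101) + 5(27) = 438
c(5) = 3(438) + 5(101) = 1819
c(6) = 3(1819) + 5(438) = 7647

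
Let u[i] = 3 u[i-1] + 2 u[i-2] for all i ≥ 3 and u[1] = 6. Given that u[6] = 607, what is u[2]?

Let u[2] = w.
u[3] = 12 + 3w
u[4] = 36 + 11w
u[5] = 132 + 39w
u[6] = 468 + 139w
So 468 + 139w = 607, giving w = 1.

1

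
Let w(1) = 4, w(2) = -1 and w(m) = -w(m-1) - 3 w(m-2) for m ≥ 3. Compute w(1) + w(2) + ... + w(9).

w(3) = -(-1) - 3·4 = -11
w(4) = -(-11) - 3·(-1) = 14
w(5) = -14 - 3·(-11) = 19
w(6) = -19 - 3·14 = -61
w(7) = -(-61) - 3·19 = 4
w(8) = -4 - 3·(-61) = 179
w(9) = -179 - 3·4 = -191
Sum = 4 + (-1) + (-11) + 14 + 19 + (-61) + 4 + 179 + (-191) = -44

-44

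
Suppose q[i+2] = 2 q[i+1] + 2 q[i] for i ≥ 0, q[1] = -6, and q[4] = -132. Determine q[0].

-3

Let q[0] = x.
q[2] = -12 + 2x
q[3] = -36 + 4x
q[4] = -96 + 12x
So -96 + 12x = -132, giving x = -3.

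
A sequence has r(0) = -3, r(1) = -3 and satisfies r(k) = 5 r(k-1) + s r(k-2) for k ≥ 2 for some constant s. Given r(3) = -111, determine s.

2

r(2) = -15 - 3s
r(3) = -75 - 18s
So -75 - 18s = -111, giving s = 2.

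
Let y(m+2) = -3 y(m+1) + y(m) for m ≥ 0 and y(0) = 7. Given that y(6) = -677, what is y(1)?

4

Let y(1) = w.
y(2) = 7 - 3w
y(3) = -21 + 10w
y(4) = 70 - 33w
y(5) = -231 + 109w
y(6) = 763 - 360w
So 763 - 360w = -677, giving w = 4.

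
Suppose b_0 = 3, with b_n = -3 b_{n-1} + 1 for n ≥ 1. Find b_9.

b_1 = -3*3 + 1 = -8
b_2 = -3*(-8) + 1 = 25
b_3 = -3*25 + 1 = -74
b_4 = -3*(-74) + 1 = 223
b_5 = -3*223 + 1 = -668
b_6 = -3*(-668) + 1 = 2005
b_7 = -3*2005 + 1 = -6014
b_8 = -3*(-6014) + 1 = 18043
b_9 = -3*18043 + 1 = -54128

-54128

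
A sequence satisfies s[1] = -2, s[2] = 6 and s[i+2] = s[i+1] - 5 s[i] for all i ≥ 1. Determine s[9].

-1664

s[3] = 6 - 5·(-2) = 16
s[4] = 16 - 5·6 = -14
s[5] = (-14) - 5·16 = -94
s[6] = (-94) - 5·(-14) = -24
s[7] = (-24) - 5·(-94) = 446
s[8] = 446 - 5·(-24) = 566
s[9] = 566 - 5·446 = -1664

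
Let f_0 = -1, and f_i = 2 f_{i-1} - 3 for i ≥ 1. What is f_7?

f_1 = 2(-1) - 3 = -5
f_2 = 2(-5) - 3 = -13
f_3 = 2(-13) - 3 = -29
f_4 = 2(-29) - 3 = -61
f_5 = 2(-61) - 3 = -125
f_6 = 2(-125) - 3 = -253
f_7 = 2(-253) - 3 = -509

-509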